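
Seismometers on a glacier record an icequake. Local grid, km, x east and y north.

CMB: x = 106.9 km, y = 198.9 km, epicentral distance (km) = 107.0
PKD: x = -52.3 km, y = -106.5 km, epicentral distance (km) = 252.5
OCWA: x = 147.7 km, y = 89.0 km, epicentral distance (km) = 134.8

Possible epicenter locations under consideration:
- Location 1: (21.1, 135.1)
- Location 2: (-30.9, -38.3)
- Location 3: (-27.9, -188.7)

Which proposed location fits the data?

For each candidate, compare |candidate − station| to the reported distance:
Location 1: residuals CMB 0.1, PKD 0.0, OCWA 0.1 → max 0.1 km
Location 2: residuals CMB 167.3, PKD 181.0, OCWA 84.5 → max 181.0 km
Location 3: residuals CMB 303.4, PKD 166.8, OCWA 193.8 → max 303.4 km
Only Location 1 has all residuals ≈ 0.

Location 1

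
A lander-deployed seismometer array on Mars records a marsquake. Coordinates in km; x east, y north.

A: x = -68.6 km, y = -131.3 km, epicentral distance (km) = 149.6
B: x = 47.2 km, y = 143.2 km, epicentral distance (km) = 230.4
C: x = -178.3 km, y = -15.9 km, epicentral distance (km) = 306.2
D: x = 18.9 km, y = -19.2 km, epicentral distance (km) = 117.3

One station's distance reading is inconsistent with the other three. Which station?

A

Solve using three stations at a time. Using B, C, D (subtract circle equations pairwise → linear system) gives (x, y) ≈ (122.2, -74.6).
Distances from that point to each station vs reported:
  A: calculated 199.0 vs reported 149.6 → residual 49.4 km
  B: calculated 230.4 vs reported 230.4 → residual 0.0 km
  C: calculated 306.2 vs reported 306.2 → residual 0.0 km
  D: calculated 117.2 vs reported 117.3 → residual 0.1 km
B, C, D are mutually consistent (residuals ≈ 0); A is off by 49.4 km.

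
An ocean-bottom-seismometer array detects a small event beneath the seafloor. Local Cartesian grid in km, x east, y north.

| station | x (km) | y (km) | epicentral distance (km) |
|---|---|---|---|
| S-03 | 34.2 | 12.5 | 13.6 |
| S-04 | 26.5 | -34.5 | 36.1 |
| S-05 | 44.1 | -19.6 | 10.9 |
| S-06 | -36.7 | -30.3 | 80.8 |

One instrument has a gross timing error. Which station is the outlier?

Solve using three stations at a time. Using S-03, S-04, S-06 (subtract circle equations pairwise → linear system) gives (x, y) ≈ (38.4, -0.4).
Distances from that point to each station vs reported:
  S-03: calculated 13.6 vs reported 13.6 → residual 0.0 km
  S-04: calculated 36.1 vs reported 36.1 → residual 0.0 km
  S-05: calculated 20.0 vs reported 10.9 → residual 9.1 km
  S-06: calculated 80.8 vs reported 80.8 → residual 0.0 km
S-03, S-04, S-06 are mutually consistent (residuals ≈ 0); S-05 is off by 9.1 km.

S-05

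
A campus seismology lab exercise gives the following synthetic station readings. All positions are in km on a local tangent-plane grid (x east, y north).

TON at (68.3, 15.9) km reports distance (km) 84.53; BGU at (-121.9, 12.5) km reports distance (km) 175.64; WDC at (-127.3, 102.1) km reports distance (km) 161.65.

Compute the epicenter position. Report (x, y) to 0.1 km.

Circle about each station: (x − 68.3)² + (y − 15.9)² = 84.53²; (x + 121.9)² + (y − 12.5)² = 175.64²; (x + 127.3)² + (y − 102.1)² = 161.65².
Subtracting pairs of circle equations eliminates x²+y² and gives linear equations (the radical axes):
-380.4 x − 6.8 y = -13605.93
-391.2 x + 172.4 y = 2726.60
Solving the 2×2 system: x ≈ 34.1, y ≈ 93.2 km.

(34.1, 93.2)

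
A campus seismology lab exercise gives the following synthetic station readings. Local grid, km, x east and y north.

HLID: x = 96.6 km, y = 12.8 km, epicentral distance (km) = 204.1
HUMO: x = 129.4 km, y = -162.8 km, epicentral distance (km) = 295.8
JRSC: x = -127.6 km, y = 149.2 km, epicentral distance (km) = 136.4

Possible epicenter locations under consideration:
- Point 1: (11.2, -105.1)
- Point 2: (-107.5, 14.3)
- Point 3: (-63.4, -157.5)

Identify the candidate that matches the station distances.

Point 2

For each candidate, compare |candidate − station| to the reported distance:
Point 1: residuals HLID 58.5, HUMO 164.3, JRSC 153.3 → max 164.3 km
Point 2: residuals HLID 0.0, HUMO 0.0, JRSC 0.0 → max 0.0 km
Point 3: residuals HLID 29.6, HUMO 102.9, JRSC 176.9 → max 176.9 km
Only Point 2 has all residuals ≈ 0.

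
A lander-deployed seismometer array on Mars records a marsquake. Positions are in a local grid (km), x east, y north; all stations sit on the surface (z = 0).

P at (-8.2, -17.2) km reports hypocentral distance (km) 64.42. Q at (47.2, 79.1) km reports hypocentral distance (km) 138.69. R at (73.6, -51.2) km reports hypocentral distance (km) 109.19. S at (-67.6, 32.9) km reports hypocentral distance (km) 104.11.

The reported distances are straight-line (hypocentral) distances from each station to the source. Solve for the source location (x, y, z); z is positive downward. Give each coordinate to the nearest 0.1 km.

Each station gives a sphere (x−x_i)² + (y−y_i)² + z² = d_i² (stations at z=0).
Subtracting the P sphere from Q and R: z² cancels, leaving linear equations in x and y:
110.8 x + 192.6 y = -6963.41
163.6 x − 68.0 y = -97.20
Solving: x ≈ -12.607, y ≈ -28.902 km (keep extra digits for the depth step; rounded: -12.6, -28.9).
Then from the P sphere: z² = 64.42² − (x + 8.2)² − (y + 17.2)² with x = -12.607, y = -28.902, so z ≈ 63.195 ≈ 63.2 km.
Check against S (with the unrounded solution): distance 104.10 ≈ 104.11 km. ✓

(-12.6, -28.9, 63.2)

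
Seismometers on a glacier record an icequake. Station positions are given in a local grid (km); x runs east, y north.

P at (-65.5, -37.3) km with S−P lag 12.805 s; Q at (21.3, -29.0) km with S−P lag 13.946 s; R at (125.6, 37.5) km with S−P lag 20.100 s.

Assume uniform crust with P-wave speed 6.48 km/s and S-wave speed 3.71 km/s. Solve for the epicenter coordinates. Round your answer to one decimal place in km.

Distance from S−P lag: d = Δt · v_P v_S / (v_P − v_S) = Δt · (6.48·3.71)/(6.48−3.71) ≈ 8.6790·Δt.
So d_P = 111.13, d_Q = 121.04, d_R = 174.45 km.
Circle about each station: (x + 65.5)² + (y + 37.3)² = 111.13²; (x − 21.3)² + (y + 29.0)² = 121.04²; (x − 125.6)² + (y − 37.5)² = 174.45².
Subtracting the P equation from the Q and R equations removes the quadratic terms:
173.6 x + 16.6 y = -6687.65
382.2 x + 149.6 y = -6582.86
Solving the 2×2 system: x ≈ -45.4, y ≈ 72.0 km.
Check against P (with the unrounded x, y): √((x + 65.5)²+(y + 37.3)²) = 111.14 ≈ 111.13 km. ✓

(-45.4, 72.0)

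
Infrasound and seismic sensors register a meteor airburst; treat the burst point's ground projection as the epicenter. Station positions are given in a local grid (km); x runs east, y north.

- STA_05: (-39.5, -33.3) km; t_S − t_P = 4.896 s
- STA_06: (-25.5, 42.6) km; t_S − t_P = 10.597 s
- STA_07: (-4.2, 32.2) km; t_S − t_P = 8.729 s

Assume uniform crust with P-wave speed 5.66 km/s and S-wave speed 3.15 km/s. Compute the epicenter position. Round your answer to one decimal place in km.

(-4.9, -29.8)

Distance from S−P lag: d = Δt · v_P v_S / (v_P − v_S) = Δt · (5.66·3.15)/(5.66−3.15) ≈ 7.1032·Δt.
So d_STA_05 = 34.78, d_STA_06 = 75.27, d_STA_07 = 62.00 km.
Circle about each station: (x + 39.5)² + (y + 33.3)² = 34.78²; (x + 25.5)² + (y − 42.6)² = 75.27²; (x + 4.2)² + (y − 32.2)² = 62.00².
Subtracting the STA_05 equation from the STA_06 and STA_07 equations removes the quadratic terms:
28.0 x + 151.8 y = -4660.05
70.6 x + 131.0 y = -4249.01
Solving the 2×2 system: x ≈ -4.9, y ≈ -29.8 km.
Check against STA_05 (with the unrounded x, y): √((x + 39.5)²+(y + 33.3)²) = 34.78 ≈ 34.78 km. ✓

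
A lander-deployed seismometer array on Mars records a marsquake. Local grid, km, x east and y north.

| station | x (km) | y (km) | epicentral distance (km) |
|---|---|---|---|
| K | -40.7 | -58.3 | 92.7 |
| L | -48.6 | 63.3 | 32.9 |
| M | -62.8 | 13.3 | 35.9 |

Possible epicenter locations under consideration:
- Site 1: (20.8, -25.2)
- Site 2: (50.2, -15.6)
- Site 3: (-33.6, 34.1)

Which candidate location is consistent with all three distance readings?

Site 3

For each candidate, compare |candidate − station| to the reported distance:
Site 1: residuals K 22.9, L 79.6, M 56.1 → max 79.6 km
Site 2: residuals K 7.7, L 93.5, M 80.7 → max 93.5 km
Site 3: residuals K 0.0, L 0.1, M 0.0 → max 0.1 km
Only Site 3 has all residuals ≈ 0.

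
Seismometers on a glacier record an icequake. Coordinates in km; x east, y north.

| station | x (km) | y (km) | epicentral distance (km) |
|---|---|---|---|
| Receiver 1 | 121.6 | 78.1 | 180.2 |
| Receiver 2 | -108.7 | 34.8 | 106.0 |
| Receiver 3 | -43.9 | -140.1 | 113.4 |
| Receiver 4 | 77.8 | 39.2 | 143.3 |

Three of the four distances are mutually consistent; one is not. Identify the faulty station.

Receiver 4

Solve using three stations at a time. Using Receiver 1, Receiver 2, Receiver 3 (subtract circle equations pairwise → linear system) gives (x, y) ≈ (-23.7, -28.5).
Distances from that point to each station vs reported:
  Receiver 1: calculated 180.2 vs reported 180.2 → residual 0.0 km
  Receiver 2: calculated 106.0 vs reported 106.0 → residual 0.0 km
  Receiver 3: calculated 113.4 vs reported 113.4 → residual 0.0 km
  Receiver 4: calculated 122.0 vs reported 143.3 → residual 21.3 km
Receiver 1, Receiver 2, Receiver 3 are mutually consistent (residuals ≈ 0); Receiver 4 is off by 21.3 km.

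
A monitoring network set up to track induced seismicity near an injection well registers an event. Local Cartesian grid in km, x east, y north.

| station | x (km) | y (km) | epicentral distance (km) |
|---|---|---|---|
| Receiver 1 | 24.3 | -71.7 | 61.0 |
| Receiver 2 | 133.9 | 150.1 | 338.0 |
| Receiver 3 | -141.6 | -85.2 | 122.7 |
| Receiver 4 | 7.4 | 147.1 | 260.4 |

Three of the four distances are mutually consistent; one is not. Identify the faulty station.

Solve using three stations at a time. Using Receiver 1, Receiver 3, Receiver 4 (subtract circle equations pairwise → linear system) gives (x, y) ≈ (-21.8, -111.7).
Distances from that point to each station vs reported:
  Receiver 1: calculated 61.0 vs reported 61.0 → residual 0.0 km
  Receiver 2: calculated 304.6 vs reported 338.0 → residual 33.4 km
  Receiver 3: calculated 122.7 vs reported 122.7 → residual 0.0 km
  Receiver 4: calculated 260.4 vs reported 260.4 → residual 0.0 km
Receiver 1, Receiver 3, Receiver 4 are mutually consistent (residuals ≈ 0); Receiver 2 is off by 33.4 km.

Receiver 2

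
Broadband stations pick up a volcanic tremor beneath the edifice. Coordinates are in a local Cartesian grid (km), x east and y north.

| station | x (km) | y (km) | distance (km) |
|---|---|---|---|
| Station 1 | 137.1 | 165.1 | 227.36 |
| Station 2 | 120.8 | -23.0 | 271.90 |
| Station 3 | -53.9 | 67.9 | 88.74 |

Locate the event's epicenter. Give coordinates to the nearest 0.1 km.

Circle about each station: (x − 137.1)² + (y − 165.1)² = 227.36²; (x − 120.8)² + (y + 23.0)² = 271.90²; (x + 53.9)² + (y − 67.9)² = 88.74².
Subtracting the Station 1 equation from the Station 2 and Station 3 equations removes the quadratic terms:
-32.6 x − 376.2 y = -53169.82
-382.0 x − 194.4 y = 5278.98
Solving the 2×2 system: x ≈ -89.7, y ≈ 149.1 km.

x ≈ -89.7 km, y ≈ 149.1 km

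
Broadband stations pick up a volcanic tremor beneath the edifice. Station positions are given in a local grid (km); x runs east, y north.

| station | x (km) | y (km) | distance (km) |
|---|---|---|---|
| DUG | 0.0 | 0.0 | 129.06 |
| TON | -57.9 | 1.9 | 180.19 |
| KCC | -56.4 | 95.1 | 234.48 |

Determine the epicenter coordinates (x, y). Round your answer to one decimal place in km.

105.1 km east, -74.9 km north

Circle about each station: x² + y² = 129.06²; (x + 57.9)² + (y − 1.9)² = 180.19²; (x + 56.4)² + (y − 95.1)² = 234.48².
Subtracting pairs of circle equations eliminates x²+y² and gives linear equations (the radical axes):
-115.8 x + 3.8 y = -12455.93
-112.8 x + 190.2 y = -26099.42
Solving the 2×2 system: x ≈ 105.1, y ≈ -74.9 km.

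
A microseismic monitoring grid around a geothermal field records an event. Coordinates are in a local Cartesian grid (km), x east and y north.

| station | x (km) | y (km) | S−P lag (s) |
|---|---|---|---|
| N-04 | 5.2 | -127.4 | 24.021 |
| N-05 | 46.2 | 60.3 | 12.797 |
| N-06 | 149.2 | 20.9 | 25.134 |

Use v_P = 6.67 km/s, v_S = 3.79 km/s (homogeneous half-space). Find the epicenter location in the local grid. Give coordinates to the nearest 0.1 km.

Distance from S−P lag: d = Δt · v_P v_S / (v_P − v_S) = Δt · (6.67·3.79)/(6.67−3.79) ≈ 8.7775·Δt.
So d_N-04 = 210.85, d_N-05 = 112.33, d_N-06 = 220.61 km.
Circle about each station: (x − 5.2)² + (y + 127.4)² = 210.85²; (x − 46.2)² + (y − 60.3)² = 112.33²; (x − 149.2)² + (y − 20.9)² = 220.61².
Subtracting the N-04 equation from the N-05 and N-06 equations removes the quadratic terms:
82.0 x + 375.4 y = 21352.42
288.0 x + 296.6 y = 2228.60
Solving the 2×2 system: x ≈ -65.6, y ≈ 71.2 km.
Check against N-04 (with the unrounded x, y): √((x − 5.2)²+(y + 127.4)²) = 210.85 ≈ 210.85 km. ✓

-65.6 km east, 71.2 km north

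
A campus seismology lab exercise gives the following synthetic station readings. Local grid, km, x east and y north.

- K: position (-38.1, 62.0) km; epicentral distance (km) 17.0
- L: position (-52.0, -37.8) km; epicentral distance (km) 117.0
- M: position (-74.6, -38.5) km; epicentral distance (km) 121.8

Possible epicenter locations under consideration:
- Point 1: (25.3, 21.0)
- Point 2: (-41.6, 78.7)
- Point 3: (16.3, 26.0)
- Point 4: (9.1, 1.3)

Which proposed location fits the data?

Point 2

For each candidate, compare |candidate − station| to the reported distance:
Point 1: residuals K 58.5, L 19.9, M 5.5 → max 58.5 km
Point 2: residuals K 0.1, L 0.0, M 0.0 → max 0.1 km
Point 3: residuals K 48.2, L 23.5, M 10.3 → max 48.2 km
Point 4: residuals K 59.9, L 44.5, M 29.1 → max 59.9 km
Only Point 2 has all residuals ≈ 0.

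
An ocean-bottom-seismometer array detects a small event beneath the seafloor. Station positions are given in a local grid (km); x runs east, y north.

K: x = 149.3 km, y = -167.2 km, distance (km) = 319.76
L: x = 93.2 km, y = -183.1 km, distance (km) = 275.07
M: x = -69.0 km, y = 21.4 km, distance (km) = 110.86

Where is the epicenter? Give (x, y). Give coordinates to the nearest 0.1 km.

-149.9 km east, -54.4 km north

Circle about each station: (x − 149.3)² + (y + 167.2)² = 319.76²; (x − 93.2)² + (y + 183.1)² = 275.07²; (x + 69.0)² + (y − 21.4)² = 110.86².
Subtracting the K equation from the L and M equations removes the quadratic terms:
-112.2 x − 31.8 y = 18548.47
-436.6 x + 377.2 y = 44929.15
Solving the 2×2 system: x ≈ -149.9, y ≈ -54.4 km.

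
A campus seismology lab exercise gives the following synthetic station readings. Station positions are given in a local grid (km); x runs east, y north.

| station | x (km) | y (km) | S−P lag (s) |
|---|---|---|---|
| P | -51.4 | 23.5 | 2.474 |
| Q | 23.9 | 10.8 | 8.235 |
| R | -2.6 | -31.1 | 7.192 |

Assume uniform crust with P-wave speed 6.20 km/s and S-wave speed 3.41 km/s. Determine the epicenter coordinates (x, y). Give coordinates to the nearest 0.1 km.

Distance from S−P lag: d = Δt · v_P v_S / (v_P − v_S) = Δt · (6.20·3.41)/(6.20−3.41) ≈ 7.5778·Δt.
So d_P = 18.75, d_Q = 62.40, d_R = 54.50 km.
Circle about each station: (x + 51.4)² + (y − 23.5)² = 18.75²; (x − 23.9)² + (y − 10.8)² = 62.40²; (x + 2.6)² + (y + 31.1)² = 54.50².
Subtracting pairs of circle equations eliminates x²+y² and gives linear equations (the radical axes):
150.6 x − 25.4 y = -6048.56
97.6 x − 109.2 y = -4838.93
Solving the 2×2 system: x ≈ -38.5, y ≈ 9.9 km.
Check against P (with the unrounded x, y): √((x + 51.4)²+(y − 23.5)²) = 18.74 ≈ 18.75 km. ✓

-38.5 km east, 9.9 km north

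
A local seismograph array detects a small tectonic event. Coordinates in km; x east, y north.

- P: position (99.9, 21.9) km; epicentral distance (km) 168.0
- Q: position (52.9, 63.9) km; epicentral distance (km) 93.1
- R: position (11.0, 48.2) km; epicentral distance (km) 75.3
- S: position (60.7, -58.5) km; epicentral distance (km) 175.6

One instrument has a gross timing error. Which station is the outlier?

Q

Solve using three stations at a time. Using P, R, S (subtract circle equations pairwise → linear system) gives (x, y) ≈ (-61.9, 67.3).
Distances from that point to each station vs reported:
  P: calculated 168.0 vs reported 168.0 → residual 0.0 km
  Q: calculated 114.8 vs reported 93.1 → residual 21.7 km
  R: calculated 75.3 vs reported 75.3 → residual 0.0 km
  S: calculated 175.6 vs reported 175.6 → residual 0.0 km
P, R, S are mutually consistent (residuals ≈ 0); Q is off by 21.7 km.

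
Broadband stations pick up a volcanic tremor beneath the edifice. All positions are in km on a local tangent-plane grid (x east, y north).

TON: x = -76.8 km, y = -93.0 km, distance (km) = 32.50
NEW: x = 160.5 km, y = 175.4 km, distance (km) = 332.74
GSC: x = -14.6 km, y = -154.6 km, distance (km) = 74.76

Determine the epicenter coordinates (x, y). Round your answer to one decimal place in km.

x ≈ -45.0 km, y ≈ -86.3 km

Circle about each station: (x + 76.8)² + (y + 93.0)² = 32.50²; (x − 160.5)² + (y − 175.4)² = 332.74²; (x + 14.6)² + (y + 154.6)² = 74.76².
Subtracting the TON equation from the NEW and GSC equations removes the quadratic terms:
474.6 x + 536.8 y = -67681.49
124.4 x − 123.2 y = 5034.27
Solving the 2×2 system: x ≈ -45.0, y ≈ -86.3 km.
Check against TON (with the unrounded x, y): √((x + 76.8)²+(y + 93.0)²) = 32.50 ≈ 32.50 km. ✓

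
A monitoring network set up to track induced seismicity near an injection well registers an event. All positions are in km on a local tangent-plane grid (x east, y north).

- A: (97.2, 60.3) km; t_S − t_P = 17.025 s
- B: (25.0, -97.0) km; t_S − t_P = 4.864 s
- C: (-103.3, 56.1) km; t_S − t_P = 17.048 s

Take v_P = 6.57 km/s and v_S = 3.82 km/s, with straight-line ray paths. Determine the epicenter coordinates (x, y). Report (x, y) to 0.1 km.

-0.4 km east, -60.6 km north

Distance from S−P lag: d = Δt · v_P v_S / (v_P − v_S) = Δt · (6.57·3.82)/(6.57−3.82) ≈ 9.1263·Δt.
So d_A = 155.38, d_B = 44.39, d_C = 155.59 km.
Circle about each station: (x − 97.2)² + (y − 60.3)² = 155.38²; (x − 25.0)² + (y + 97.0)² = 44.39²; (x + 103.3)² + (y − 56.1)² = 155.59².
Subtracting pairs of circle equations eliminates x²+y² and gives linear equations (the radical axes):
-144.4 x − 314.6 y = 19122.54
-401.0 x − 8.4 y = 668.87
Solving the 2×2 system: x ≈ -0.4, y ≈ -60.6 km.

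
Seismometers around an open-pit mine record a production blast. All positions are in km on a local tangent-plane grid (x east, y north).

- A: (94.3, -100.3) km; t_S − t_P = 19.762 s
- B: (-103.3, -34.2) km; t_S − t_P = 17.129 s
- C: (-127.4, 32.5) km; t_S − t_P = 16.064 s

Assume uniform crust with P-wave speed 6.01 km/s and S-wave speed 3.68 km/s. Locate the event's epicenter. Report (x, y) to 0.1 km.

Distance from S−P lag: d = Δt · v_P v_S / (v_P − v_S) = Δt · (6.01·3.68)/(6.01−3.68) ≈ 9.4922·Δt.
So d_A = 187.58, d_B = 162.59, d_C = 152.48 km.
Circle about each station: (x − 94.3)² + (y + 100.3)² = 187.58²; (x + 103.3)² + (y + 34.2)² = 162.59²; (x + 127.4)² + (y − 32.5)² = 152.48².
Subtracting the A equation from the B and C equations removes the quadratic terms:
-395.2 x + 132.2 y = 1638.70
-443.4 x + 265.6 y = 10270.54
Solving the 2×2 system: x ≈ 19.9, y ≈ 71.9 km.

19.9 km east, 71.9 km north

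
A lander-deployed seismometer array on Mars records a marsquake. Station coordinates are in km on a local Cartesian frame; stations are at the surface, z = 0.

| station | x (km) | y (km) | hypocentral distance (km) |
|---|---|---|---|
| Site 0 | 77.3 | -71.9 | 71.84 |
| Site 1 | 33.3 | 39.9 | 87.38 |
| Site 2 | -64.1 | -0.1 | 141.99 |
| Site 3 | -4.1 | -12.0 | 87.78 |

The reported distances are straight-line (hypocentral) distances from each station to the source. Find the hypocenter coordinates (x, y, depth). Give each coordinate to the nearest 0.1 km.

(66.4, -22.7, 51.2)

Each station gives a sphere (x−x_i)² + (y−y_i)² + z² = d_i² (stations at z=0).
Subtracting the Site 0 sphere from Site 1 and Site 2: z² cancels, leaving linear equations in x and y:
-88.0 x + 223.6 y = -10918.28
-282.8 x + 143.6 y = -22036.25
Solving: x ≈ 66.396, y ≈ -22.699 km (keep extra digits for the depth step; rounded: 66.4, -22.7).
Then from the Site 0 sphere: z² = 71.84² − (x − 77.3)² − (y + 71.9)² with x = 66.396, y = -22.699, so z ≈ 51.199 ≈ 51.2 km.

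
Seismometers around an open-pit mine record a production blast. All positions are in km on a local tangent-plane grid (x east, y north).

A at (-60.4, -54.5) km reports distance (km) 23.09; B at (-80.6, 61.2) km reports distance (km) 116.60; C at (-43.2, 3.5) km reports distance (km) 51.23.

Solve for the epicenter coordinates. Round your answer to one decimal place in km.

-38.4 km east, -47.5 km north

Circle about each station: (x + 60.4)² + (y + 54.5)² = 23.09²; (x + 80.6)² + (y − 61.2)² = 116.60²; (x + 43.2)² + (y − 3.5)² = 51.23².
Subtracting the A equation from the B and C equations removes the quadratic terms:
-40.4 x + 231.4 y = -9439.02
34.4 x + 116.0 y = -6831.28
Solving the 2×2 system: x ≈ -38.4, y ≈ -47.5 km.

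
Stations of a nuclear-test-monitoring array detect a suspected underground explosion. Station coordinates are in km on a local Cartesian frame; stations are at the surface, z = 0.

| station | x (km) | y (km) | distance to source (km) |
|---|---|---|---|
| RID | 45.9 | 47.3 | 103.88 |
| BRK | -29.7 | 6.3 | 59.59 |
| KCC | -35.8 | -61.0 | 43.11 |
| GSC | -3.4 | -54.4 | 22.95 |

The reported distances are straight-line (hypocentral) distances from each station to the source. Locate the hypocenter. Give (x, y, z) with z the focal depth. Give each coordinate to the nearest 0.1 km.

x ≈ -2.1 km, y ≈ -42.7 km, depth ≈ 19.7 km

Each station gives a sphere (x−x_i)² + (y−y_i)² + z² = d_i² (stations at z=0).
Subtracting the RID sphere from BRK and KCC: z² cancels, leaving linear equations in x and y:
-151.2 x − 82.0 y = 3817.77
-163.4 x − 216.6 y = 9591.12
Solving: x ≈ -2.091, y ≈ -42.703 km (keep extra digits for the depth step; rounded: -2.1, -42.7).
Then from the RID sphere: z² = 103.88² − (x − 45.9)² − (y − 47.3)² with x = -2.091, y = -42.703, so z ≈ 19.682 ≈ 19.7 km.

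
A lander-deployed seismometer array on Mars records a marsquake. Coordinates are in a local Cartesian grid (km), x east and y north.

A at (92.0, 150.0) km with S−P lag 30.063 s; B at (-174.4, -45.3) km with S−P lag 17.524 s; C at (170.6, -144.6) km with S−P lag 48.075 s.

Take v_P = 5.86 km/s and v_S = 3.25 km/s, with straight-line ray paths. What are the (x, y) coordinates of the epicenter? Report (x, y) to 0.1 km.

Distance from S−P lag: d = Δt · v_P v_S / (v_P − v_S) = Δt · (5.86·3.25)/(5.86−3.25) ≈ 7.2969·Δt.
So d_A = 219.37, d_B = 127.87, d_C = 350.80 km.
Circle about each station: (x − 92.0)² + (y − 150.0)² = 219.37²; (x + 174.4)² + (y + 45.3)² = 127.87²; (x − 170.6)² + (y + 144.6)² = 350.80².
Subtracting the A equation from the B and C equations removes the quadratic terms:
-532.8 x − 390.6 y = 33275.91
157.2 x − 589.2 y = -55887.92
Solving the 2×2 system: x ≈ -110.4, y ≈ 65.4 km.

(-110.4, 65.4)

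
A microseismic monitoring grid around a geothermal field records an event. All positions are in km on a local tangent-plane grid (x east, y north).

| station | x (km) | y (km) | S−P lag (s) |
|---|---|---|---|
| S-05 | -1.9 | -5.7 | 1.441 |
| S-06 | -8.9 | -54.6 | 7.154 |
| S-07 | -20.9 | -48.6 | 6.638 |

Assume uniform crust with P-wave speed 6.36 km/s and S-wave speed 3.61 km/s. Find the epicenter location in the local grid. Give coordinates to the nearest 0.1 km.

Distance from S−P lag: d = Δt · v_P v_S / (v_P − v_S) = Δt · (6.36·3.61)/(6.36−3.61) ≈ 8.3489·Δt.
So d_S-05 = 12.03, d_S-06 = 59.73, d_S-07 = 55.42 km.
Circle about each station: (x + 1.9)² + (y + 5.7)² = 12.03²; (x + 8.9)² + (y + 54.6)² = 59.73²; (x + 20.9)² + (y + 48.6)² = 55.42².
Subtracting the S-05 equation from the S-06 and S-07 equations removes the quadratic terms:
-14.0 x − 97.8 y = -398.68
-38.0 x − 85.8 y = -163.99
Solving the 2×2 system: x ≈ -7.2, y ≈ 5.1 km.

(-7.2, 5.1)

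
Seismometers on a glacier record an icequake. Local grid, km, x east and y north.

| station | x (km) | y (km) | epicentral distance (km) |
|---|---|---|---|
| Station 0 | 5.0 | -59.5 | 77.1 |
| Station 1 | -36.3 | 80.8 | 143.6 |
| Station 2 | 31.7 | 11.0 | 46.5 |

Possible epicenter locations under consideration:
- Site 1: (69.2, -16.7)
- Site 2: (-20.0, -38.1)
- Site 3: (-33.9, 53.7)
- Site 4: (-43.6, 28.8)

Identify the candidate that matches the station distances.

For each candidate, compare |candidate − station| to the reported distance:
Site 1: residuals Station 0 0.1, Station 1 0.1, Station 2 0.1 → max 0.1 km
Site 2: residuals Station 0 44.2, Station 1 23.6, Station 2 24.8 → max 44.2 km
Site 3: residuals Station 0 42.6, Station 1 116.4, Station 2 31.8 → max 116.4 km
Site 4: residuals Station 0 23.7, Station 1 91.1, Station 2 30.9 → max 91.1 km
Only Site 1 has all residuals ≈ 0.

Site 1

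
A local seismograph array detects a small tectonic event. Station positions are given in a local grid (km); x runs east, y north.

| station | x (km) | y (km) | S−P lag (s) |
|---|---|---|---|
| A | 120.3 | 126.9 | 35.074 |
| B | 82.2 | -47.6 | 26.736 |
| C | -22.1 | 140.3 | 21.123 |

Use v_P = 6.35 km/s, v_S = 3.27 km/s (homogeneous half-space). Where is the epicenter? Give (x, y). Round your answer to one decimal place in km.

(-87.3, 13.7)

Distance from S−P lag: d = Δt · v_P v_S / (v_P − v_S) = Δt · (6.35·3.27)/(6.35−3.27) ≈ 6.7417·Δt.
So d_A = 236.46, d_B = 180.25, d_C = 142.41 km.
Circle about each station: (x − 120.3)² + (y − 126.9)² = 236.46²; (x − 82.2)² + (y + 47.6)² = 180.25²; (x + 22.1)² + (y − 140.3)² = 142.41².
Subtracting pairs of circle equations eliminates x²+y² and gives linear equations (the radical axes):
-76.2 x − 349.0 y = 1870.17
-284.8 x + 26.8 y = 25229.52
Solving the 2×2 system: x ≈ -87.3, y ≈ 13.7 km.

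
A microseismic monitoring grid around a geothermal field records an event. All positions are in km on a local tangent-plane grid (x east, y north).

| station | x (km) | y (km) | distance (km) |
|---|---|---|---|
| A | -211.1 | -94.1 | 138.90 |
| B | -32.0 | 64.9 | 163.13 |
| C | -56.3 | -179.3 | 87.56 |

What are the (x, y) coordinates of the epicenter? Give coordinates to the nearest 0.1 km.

Circle about each station: (x + 211.1)² + (y + 94.1)² = 138.90²; (x + 32.0)² + (y − 64.9)² = 163.13²; (x + 56.3)² + (y + 179.3)² = 87.56².
Subtracting the A equation from the B and C equations removes the quadratic terms:
358.2 x + 318.0 y = -55500.20
309.6 x − 170.4 y = -6473.38
Solving the 2×2 system: x ≈ -72.2, y ≈ -93.2 km.

(-72.2, -93.2)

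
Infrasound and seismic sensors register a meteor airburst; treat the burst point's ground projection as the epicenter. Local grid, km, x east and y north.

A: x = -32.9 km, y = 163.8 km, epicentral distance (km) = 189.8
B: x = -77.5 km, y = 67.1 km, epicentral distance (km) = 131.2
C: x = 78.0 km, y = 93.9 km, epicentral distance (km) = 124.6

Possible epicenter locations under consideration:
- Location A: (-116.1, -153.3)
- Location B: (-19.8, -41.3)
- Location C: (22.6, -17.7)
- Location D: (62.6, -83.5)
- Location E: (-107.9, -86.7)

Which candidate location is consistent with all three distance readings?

Location C

For each candidate, compare |candidate − station| to the reported distance:
Location A: residuals A 138.0, B 92.6, C 189.7 → max 189.7 km
Location B: residuals A 15.7, B 8.4, C 42.3 → max 42.3 km
Location C: residuals A 0.0, B 0.0, C 0.0 → max 0.0 km
Location D: residuals A 75.3, B 74.5, C 53.5 → max 75.3 km
Location E: residuals A 71.7, B 25.6, C 134.6 → max 134.6 km
Only Location C has all residuals ≈ 0.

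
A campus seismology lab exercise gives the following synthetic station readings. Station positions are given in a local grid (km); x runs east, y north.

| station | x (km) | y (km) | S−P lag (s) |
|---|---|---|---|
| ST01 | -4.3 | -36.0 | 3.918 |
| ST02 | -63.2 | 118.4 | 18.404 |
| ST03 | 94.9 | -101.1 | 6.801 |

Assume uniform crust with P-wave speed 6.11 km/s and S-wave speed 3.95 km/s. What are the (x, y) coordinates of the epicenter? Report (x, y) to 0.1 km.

(27.4, -66.2)

Distance from S−P lag: d = Δt · v_P v_S / (v_P − v_S) = Δt · (6.11·3.95)/(6.11−3.95) ≈ 11.1734·Δt.
So d_ST01 = 43.78, d_ST02 = 205.63, d_ST03 = 75.99 km.
Circle about each station: (x + 4.3)² + (y + 36.0)² = 43.78²; (x + 63.2)² + (y − 118.4)² = 205.63²; (x − 94.9)² + (y + 101.1)² = 75.99².
Subtracting pairs of circle equations eliminates x²+y² and gives linear equations (the radical axes):
-117.8 x + 308.8 y = -23668.70
198.4 x − 130.2 y = 14054.94
Solving the 2×2 system: x ≈ 27.4, y ≈ -66.2 km.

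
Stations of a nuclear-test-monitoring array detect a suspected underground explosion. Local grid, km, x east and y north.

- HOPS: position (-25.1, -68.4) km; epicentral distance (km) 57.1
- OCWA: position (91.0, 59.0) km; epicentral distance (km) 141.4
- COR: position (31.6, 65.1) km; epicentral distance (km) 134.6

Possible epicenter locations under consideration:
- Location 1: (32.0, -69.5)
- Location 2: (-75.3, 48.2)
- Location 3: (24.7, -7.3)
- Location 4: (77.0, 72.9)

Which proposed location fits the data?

Location 1

For each candidate, compare |candidate − station| to the reported distance:
Location 1: residuals HOPS 0.0, OCWA 0.0, COR 0.0 → max 0.0 km
Location 2: residuals HOPS 69.8, OCWA 25.3, COR 26.4 → max 69.8 km
Location 3: residuals HOPS 21.7, OCWA 47.6, COR 61.9 → max 61.9 km
Location 4: residuals HOPS 117.2, OCWA 121.7, COR 88.5 → max 121.7 km
Only Location 1 has all residuals ≈ 0.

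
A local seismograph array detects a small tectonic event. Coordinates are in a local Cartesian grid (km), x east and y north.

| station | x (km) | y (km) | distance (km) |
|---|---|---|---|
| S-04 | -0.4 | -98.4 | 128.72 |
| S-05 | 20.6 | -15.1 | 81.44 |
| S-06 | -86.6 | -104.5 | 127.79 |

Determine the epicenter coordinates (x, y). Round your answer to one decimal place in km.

Circle about each station: (x + 0.4)² + (y + 98.4)² = 128.72²; (x − 20.6)² + (y + 15.1)² = 81.44²; (x + 86.6)² + (y + 104.5)² = 127.79².
Subtracting the S-04 equation from the S-05 and S-06 equations removes the quadratic terms:
42.0 x + 166.6 y = 906.01
-172.4 x − 12.2 y = 8975.64
Solving the 2×2 system: x ≈ -53.4, y ≈ 18.9 km.

x ≈ -53.4 km, y ≈ 18.9 km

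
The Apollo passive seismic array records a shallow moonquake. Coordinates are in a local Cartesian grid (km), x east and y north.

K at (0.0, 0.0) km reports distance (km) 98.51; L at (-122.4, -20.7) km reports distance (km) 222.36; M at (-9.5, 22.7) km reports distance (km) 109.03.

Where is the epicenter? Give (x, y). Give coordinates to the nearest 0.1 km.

Circle about each station: x² + y² = 98.51²; (x + 122.4)² + (y + 20.7)² = 222.36²; (x + 9.5)² + (y − 22.7)² = 109.03².
Subtracting the K equation from the L and M equations removes the quadratic terms:
-244.8 x − 41.4 y = -24329.50
-19.0 x + 45.4 y = -1577.78
Solving the 2×2 system: x ≈ 98.3, y ≈ 6.4 km.

98.3 km east, 6.4 km north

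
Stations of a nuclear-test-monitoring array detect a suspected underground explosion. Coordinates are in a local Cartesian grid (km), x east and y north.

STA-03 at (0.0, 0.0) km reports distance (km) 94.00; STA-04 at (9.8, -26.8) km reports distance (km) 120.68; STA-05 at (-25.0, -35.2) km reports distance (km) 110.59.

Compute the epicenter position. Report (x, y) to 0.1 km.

-65.0 km east, 67.9 km north

Circle about each station: x² + y² = 94.00²; (x − 9.8)² + (y + 26.8)² = 120.68²; (x + 25.0)² + (y + 35.2)² = 110.59².
Subtracting the STA-03 equation from the STA-04 and STA-05 equations removes the quadratic terms:
19.6 x − 53.6 y = -4913.38
-50.0 x − 70.4 y = -1530.11
Solving the 2×2 system: x ≈ -65.0, y ≈ 67.9 km.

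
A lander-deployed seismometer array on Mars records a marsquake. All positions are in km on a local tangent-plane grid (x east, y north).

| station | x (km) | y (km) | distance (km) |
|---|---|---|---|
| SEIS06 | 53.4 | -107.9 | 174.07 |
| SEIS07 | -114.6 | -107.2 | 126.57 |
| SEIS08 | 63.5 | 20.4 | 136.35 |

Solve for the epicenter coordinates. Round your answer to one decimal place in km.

x ≈ -72.6 km, y ≈ 12.2 km

Circle about each station: (x − 53.4)² + (y + 107.9)² = 174.07²; (x + 114.6)² + (y + 107.2)² = 126.57²; (x − 63.5)² + (y − 20.4)² = 136.35².
Subtracting pairs of circle equations eliminates x²+y² and gives linear equations (the radical axes):
-336.0 x + 1.4 y = 24411.43
20.2 x + 256.6 y = 1663.48
Solving the 2×2 system: x ≈ -72.6, y ≈ 12.2 km.
Check against SEIS06 (with the unrounded x, y): √((x − 53.4)²+(y + 107.9)²) = 174.07 ≈ 174.07 km. ✓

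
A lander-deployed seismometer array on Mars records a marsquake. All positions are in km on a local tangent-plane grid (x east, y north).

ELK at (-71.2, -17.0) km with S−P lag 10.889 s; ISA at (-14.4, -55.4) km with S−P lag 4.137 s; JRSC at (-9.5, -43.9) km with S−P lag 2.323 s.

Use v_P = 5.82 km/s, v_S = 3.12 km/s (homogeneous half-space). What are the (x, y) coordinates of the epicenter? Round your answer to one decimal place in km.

Distance from S−P lag: d = Δt · v_P v_S / (v_P − v_S) = Δt · (5.82·3.12)/(5.82−3.12) ≈ 6.7253·Δt.
So d_ELK = 73.23, d_ISA = 27.82, d_JRSC = 15.62 km.
Circle about each station: (x + 71.2)² + (y + 17.0)² = 73.23²; (x + 14.4)² + (y + 55.4)² = 27.82²; (x + 9.5)² + (y + 43.9)² = 15.62².
Subtracting the ELK equation from the ISA and JRSC equations removes the quadratic terms:
113.6 x − 76.8 y = 2506.76
123.4 x − 53.8 y = 1777.67
Solving the 2×2 system: x ≈ 0.5, y ≈ -31.9 km.
Check against ELK (with the unrounded x, y): √((x + 71.2)²+(y + 17.0)²) = 73.23 ≈ 73.23 km. ✓

0.5 km east, -31.9 km north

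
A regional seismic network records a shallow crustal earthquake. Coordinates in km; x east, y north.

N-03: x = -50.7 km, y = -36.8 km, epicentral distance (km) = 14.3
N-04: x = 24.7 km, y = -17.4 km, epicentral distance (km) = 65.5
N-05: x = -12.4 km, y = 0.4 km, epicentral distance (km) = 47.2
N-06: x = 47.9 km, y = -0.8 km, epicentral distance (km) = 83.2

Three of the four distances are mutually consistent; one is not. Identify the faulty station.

N-06

Solve using three stations at a time. Using N-03, N-04, N-05 (subtract circle equations pairwise → linear system) gives (x, y) ≈ (-36.8, -40.0).
Distances from that point to each station vs reported:
  N-03: calculated 14.3 vs reported 14.3 → residual 0.0 km
  N-04: calculated 65.5 vs reported 65.5 → residual 0.0 km
  N-05: calculated 47.2 vs reported 47.2 → residual 0.0 km
  N-06: calculated 93.3 vs reported 83.2 → residual 10.1 km
N-03, N-04, N-05 are mutually consistent (residuals ≈ 0); N-06 is off by 10.1 km.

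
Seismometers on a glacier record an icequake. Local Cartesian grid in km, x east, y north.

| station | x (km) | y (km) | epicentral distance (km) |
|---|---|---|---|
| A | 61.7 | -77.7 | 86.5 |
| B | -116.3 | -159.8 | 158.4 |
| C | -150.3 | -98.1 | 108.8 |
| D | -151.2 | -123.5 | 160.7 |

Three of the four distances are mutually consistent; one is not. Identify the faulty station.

Solve using three stations at a time. Using A, B, D (subtract circle equations pairwise → linear system) gives (x, y) ≈ (-15.2, -37.8).
Distances from that point to each station vs reported:
  A: calculated 86.6 vs reported 86.5 → residual 0.1 km
  B: calculated 158.5 vs reported 158.4 → residual 0.1 km
  C: calculated 148.0 vs reported 108.8 → residual 39.2 km
  D: calculated 160.8 vs reported 160.7 → residual 0.1 km
A, B, D are mutually consistent (residuals ≈ 0); C is off by 39.2 km.

C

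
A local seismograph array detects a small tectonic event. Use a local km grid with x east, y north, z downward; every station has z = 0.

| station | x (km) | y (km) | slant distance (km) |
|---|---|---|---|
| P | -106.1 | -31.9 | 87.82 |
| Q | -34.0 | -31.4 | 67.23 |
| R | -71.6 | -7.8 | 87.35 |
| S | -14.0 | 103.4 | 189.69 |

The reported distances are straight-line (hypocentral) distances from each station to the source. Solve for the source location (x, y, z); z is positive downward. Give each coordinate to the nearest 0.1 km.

x ≈ -47.6 km, y ≈ -77.2 km, depth ≈ 47.3 km

Each station gives a sphere (x−x_i)² + (y−y_i)² + z² = d_i² (stations at z=0).
Subtracting the P sphere from Q and R: z² cancels, leaving linear equations in x and y:
144.2 x + 1.0 y = -6940.38
69.0 x + 48.2 y = -7005.09
Solving: x ≈ -47.595, y ≈ -77.200 km (keep extra digits for the depth step; rounded: -47.6, -77.2).
Then from the P sphere: z² = 87.82² − (x + 106.1)² − (y + 31.9)² with x = -47.595, y = -77.200, so z ≈ 47.301 ≈ 47.3 km.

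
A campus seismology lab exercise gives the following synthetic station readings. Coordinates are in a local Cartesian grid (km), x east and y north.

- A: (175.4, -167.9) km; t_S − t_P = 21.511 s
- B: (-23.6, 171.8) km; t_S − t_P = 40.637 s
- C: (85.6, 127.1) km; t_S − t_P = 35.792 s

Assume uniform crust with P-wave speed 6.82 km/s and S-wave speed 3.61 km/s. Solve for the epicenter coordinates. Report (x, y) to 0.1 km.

Distance from S−P lag: d = Δt · v_P v_S / (v_P − v_S) = Δt · (6.82·3.61)/(6.82−3.61) ≈ 7.6698·Δt.
So d_A = 164.99, d_B = 311.68, d_C = 274.52 km.
Circle about each station: (x − 175.4)² + (y + 167.9)² = 164.99²; (x + 23.6)² + (y − 171.8)² = 311.68²; (x − 85.6)² + (y − 127.1)² = 274.52².
Subtracting pairs of circle equations eliminates x²+y² and gives linear equations (the radical axes):
-398.0 x + 679.4 y = -98806.09
-179.6 x + 590.0 y = -83613.33
Solving the 2×2 system: x ≈ 13.2, y ≈ -137.7 km.

x ≈ 13.2 km, y ≈ -137.7 km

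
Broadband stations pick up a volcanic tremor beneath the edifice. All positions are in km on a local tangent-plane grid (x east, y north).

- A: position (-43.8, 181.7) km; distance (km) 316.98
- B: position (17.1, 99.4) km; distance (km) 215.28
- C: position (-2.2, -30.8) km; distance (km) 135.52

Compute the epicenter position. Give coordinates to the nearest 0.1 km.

x ≈ 119.8 km, y ≈ -89.8 km

Circle about each station: (x + 43.8)² + (y − 181.7)² = 316.98²; (x − 17.1)² + (y − 99.4)² = 215.28²; (x + 2.2)² + (y + 30.8)² = 135.52².
Subtracting the A equation from the B and C equations removes the quadratic terms:
121.8 x − 164.6 y = 29370.28
83.2 x − 425.0 y = 48130.80
Solving the 2×2 system: x ≈ 119.8, y ≈ -89.8 km.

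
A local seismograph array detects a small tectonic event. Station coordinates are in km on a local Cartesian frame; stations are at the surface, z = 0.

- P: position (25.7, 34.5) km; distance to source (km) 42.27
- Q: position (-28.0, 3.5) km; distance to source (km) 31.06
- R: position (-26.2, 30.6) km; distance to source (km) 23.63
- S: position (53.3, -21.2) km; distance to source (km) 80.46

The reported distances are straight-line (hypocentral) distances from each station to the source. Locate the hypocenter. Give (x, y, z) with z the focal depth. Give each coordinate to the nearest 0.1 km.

Each station gives a sphere (x−x_i)² + (y−y_i)² + z² = d_i² (stations at z=0).
Subtracting the P sphere from Q and R: z² cancels, leaving linear equations in x and y:
-107.4 x − 62.0 y = -232.46
-103.8 x − 7.8 y = 1000.44
Solving: x ≈ -11.404, y ≈ 23.505 km (keep extra digits for the depth step; rounded: -11.4, 23.5).
Then from the P sphere: z² = 42.27² − (x − 25.7)² − (y − 34.5)² with x = -11.404, y = 23.505, so z ≈ 17.005 ≈ 17.0 km.

x ≈ -11.4 km, y ≈ 23.5 km, depth ≈ 17.0 km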